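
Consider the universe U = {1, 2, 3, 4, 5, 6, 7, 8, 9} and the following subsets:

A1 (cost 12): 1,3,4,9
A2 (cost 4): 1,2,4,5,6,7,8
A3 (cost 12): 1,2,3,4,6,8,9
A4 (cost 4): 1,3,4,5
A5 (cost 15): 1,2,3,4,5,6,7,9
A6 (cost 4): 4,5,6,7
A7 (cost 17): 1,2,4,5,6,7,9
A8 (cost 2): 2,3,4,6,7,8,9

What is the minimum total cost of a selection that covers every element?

A2, A8 cover every element at cost 4 + 2 = 6.
Any cover uses at least 2 sets; among all covering selections none totals below 6.

6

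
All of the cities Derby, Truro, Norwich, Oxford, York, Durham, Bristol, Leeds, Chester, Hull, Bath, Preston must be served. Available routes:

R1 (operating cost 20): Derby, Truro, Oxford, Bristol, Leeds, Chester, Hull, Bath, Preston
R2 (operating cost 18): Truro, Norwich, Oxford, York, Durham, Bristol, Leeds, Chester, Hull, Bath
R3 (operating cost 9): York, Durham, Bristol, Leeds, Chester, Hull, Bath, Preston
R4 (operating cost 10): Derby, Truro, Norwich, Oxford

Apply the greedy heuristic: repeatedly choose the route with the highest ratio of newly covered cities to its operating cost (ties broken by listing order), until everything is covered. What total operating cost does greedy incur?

19

Pick 1: R3 adds 8 new (York, Durham, Bristol, Leeds, Chester, Hull, Bath, Preston) at operating cost 9 (ratio 8/9).
Pick 2: R4 adds 4 new (Derby, Truro, Norwich, Oxford) at operating cost 10 (ratio 4/10).
Greedy total operating cost: 9 + 10 = 19.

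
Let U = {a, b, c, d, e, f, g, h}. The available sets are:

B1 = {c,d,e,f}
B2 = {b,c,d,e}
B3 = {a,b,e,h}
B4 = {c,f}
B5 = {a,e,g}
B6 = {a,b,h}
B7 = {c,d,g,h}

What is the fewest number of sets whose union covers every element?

3

B1, B3, B5 together cover {a, b, c, d, e, f, g, h} — every element.
No 2 of the 7 sets cover everything (all 21 pairs fall short), so 3 is minimum.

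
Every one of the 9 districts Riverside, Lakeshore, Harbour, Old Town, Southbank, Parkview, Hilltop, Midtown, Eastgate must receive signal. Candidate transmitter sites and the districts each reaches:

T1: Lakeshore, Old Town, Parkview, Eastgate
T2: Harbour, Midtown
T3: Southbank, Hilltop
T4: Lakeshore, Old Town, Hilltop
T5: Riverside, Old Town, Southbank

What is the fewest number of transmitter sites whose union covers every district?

T1, T2, T3, T5 together cover {Riverside, Lakeshore, Harbour, Old Town, Southbank, Parkview, Hilltop, Midtown, Eastgate} — every district.
No 3 of the 5 transmitter sites cover everything (all 10 triples fall short), so 4 is minimum.

4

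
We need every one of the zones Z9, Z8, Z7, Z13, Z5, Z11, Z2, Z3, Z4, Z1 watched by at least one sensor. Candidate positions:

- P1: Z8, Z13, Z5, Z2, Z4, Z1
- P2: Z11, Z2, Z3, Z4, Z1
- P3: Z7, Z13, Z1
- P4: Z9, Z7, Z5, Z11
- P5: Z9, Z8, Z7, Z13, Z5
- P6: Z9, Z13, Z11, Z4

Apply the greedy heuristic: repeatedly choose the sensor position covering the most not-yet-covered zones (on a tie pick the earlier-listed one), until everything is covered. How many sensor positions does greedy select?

3

Pick 1: P1 covers 6 new zones (Z8, Z13, Z5, Z2, Z4, Z1).
Pick 2: P4 covers 3 new zones (Z9, Z7, Z11).
Pick 3: P2 covers 1 new zones (Z3).
Greedy uses 3 sensor positions. (The true minimum is 2.)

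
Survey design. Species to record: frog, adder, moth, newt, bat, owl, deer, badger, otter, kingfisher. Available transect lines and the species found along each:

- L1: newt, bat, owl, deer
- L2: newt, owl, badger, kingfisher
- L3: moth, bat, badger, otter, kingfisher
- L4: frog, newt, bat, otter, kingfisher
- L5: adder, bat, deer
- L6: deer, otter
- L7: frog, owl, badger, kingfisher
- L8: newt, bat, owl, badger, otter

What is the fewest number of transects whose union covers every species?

4

L1, L3, L4, L5 together cover {frog, adder, moth, newt, bat, owl, deer, badger, otter, kingfisher} — every species.
No 3 of the 8 transects cover everything (all 56 triples fall short), so 4 is minimum.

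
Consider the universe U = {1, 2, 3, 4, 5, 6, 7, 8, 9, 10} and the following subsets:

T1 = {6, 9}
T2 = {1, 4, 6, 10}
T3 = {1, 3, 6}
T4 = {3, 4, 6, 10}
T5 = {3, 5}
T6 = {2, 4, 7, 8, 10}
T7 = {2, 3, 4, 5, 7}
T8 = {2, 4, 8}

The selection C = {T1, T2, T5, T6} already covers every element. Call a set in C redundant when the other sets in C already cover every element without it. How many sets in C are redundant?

Drop T1: 9 uncovered — not redundant.
Drop T2: 1 uncovered — not redundant.
Drop T5: 3, 5 uncovered — not redundant.
Drop T6: 2, 7, 8 uncovered — not redundant.
None of the sets in C is redundant.

0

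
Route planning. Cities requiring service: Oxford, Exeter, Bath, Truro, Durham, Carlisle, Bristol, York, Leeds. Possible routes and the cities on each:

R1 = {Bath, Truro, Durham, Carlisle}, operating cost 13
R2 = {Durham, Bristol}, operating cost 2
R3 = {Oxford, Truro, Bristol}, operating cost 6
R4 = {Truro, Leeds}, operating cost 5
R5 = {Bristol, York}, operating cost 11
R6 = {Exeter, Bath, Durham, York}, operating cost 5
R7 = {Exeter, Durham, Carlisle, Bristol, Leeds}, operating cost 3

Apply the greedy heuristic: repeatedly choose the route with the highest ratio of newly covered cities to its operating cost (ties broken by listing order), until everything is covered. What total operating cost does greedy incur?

14

Pick 1: R7 adds 5 new (Exeter, Durham, Carlisle, Bristol, Leeds) at operating cost 3 (ratio 5/3).
Pick 2: R6 adds 2 new (Bath, York) at operating cost 5 (ratio 2/5).
Pick 3: R3 adds 2 new (Oxford, Truro) at operating cost 6 (ratio 2/6).
Greedy total operating cost: 3 + 5 + 6 = 14.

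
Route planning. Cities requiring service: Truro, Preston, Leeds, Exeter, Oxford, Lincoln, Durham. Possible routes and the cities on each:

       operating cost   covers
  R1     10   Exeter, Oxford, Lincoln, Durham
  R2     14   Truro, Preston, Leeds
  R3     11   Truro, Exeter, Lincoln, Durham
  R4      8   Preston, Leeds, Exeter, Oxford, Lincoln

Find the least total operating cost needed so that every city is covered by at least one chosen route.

19

R3, R4 cover every city at operating cost 11 + 8 = 19.
Any cover uses at least 2 routes; among all covering selections none totals below 19.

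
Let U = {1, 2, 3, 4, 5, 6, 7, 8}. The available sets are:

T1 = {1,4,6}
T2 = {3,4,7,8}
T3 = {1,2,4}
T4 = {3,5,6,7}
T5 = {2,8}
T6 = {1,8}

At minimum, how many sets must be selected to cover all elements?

T1, T4, T5 together cover {1, 2, 3, 4, 5, 6, 7, 8} — every element.
No 2 of the 6 sets cover everything (all 15 pairs fall short), so 3 is minimum.
Greedy (largest uncovered first) would take T2, T1, T3, T4 — 4 sets — but 3 suffice.

3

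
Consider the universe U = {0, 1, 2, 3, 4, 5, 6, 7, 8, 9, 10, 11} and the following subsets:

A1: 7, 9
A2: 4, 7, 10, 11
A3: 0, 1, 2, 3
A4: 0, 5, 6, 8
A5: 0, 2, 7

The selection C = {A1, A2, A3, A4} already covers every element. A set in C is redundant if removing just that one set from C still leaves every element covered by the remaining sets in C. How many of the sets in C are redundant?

0

Drop A1: 9 uncovered — not redundant.
Drop A2: 4, 10, 11 uncovered — not redundant.
Drop A3: 1, 2, 3 uncovered — not redundant.
Drop A4: 5, 6, 8 uncovered — not redundant.
None of the sets in C is redundant.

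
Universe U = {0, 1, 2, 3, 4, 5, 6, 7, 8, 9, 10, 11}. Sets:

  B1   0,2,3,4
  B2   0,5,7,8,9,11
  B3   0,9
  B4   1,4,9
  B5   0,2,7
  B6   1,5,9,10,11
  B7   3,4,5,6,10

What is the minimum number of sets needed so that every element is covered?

B1, B2, B4, B7 together cover {0, 1, 2, 3, 4, 5, 6, 7, 8, 9, 10, 11} — every element.
No 3 of the 7 sets cover everything (all 35 triples fall short), so 4 is minimum.

4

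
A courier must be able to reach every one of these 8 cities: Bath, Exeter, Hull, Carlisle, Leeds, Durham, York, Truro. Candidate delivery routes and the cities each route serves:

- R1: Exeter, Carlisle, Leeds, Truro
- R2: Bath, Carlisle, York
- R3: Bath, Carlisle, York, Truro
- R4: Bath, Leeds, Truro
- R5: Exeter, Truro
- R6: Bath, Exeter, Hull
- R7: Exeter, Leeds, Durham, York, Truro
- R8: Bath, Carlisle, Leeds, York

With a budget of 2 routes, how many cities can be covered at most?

7

Choosing R2, R7 covers {Bath, Exeter, Carlisle, Leeds, Durham, York, Truro} — 7 cities.
No choice of 2 routes does better; here Hull is left uncovered.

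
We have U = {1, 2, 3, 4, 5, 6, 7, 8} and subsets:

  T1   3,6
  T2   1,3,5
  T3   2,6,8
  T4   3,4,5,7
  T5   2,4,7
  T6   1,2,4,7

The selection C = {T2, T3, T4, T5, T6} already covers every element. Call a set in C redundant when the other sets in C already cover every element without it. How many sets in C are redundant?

4

Drop T2: the rest still cover every element — redundant.
Drop T3: 6, 8 uncovered — not redundant.
Drop T4: the rest still cover every element — redundant.
Drop T5: the rest still cover every element — redundant.
Drop T6: the rest still cover every element — redundant.
4 redundant: T2, T4, T5, T6.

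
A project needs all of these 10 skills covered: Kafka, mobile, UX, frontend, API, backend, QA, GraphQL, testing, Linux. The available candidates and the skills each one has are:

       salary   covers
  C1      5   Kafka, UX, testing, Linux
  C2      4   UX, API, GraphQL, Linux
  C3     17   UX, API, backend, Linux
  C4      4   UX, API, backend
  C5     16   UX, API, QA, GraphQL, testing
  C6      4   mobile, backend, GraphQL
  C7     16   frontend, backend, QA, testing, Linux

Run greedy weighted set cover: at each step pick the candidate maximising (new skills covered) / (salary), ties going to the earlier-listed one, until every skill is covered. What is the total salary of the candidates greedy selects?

29

Pick 1: C2 adds 4 new (UX, API, GraphQL, Linux) at salary 4 (ratio 4/4).
Pick 2: C6 adds 2 new (mobile, backend) at salary 4 (ratio 2/4).
Pick 3: C1 adds 2 new (Kafka, testing) at salary 5 (ratio 2/5).
Pick 4: C7 adds 2 new (frontend, QA) at salary 16 (ratio 2/16).
Greedy total salary: 4 + 4 + 5 + 16 = 29.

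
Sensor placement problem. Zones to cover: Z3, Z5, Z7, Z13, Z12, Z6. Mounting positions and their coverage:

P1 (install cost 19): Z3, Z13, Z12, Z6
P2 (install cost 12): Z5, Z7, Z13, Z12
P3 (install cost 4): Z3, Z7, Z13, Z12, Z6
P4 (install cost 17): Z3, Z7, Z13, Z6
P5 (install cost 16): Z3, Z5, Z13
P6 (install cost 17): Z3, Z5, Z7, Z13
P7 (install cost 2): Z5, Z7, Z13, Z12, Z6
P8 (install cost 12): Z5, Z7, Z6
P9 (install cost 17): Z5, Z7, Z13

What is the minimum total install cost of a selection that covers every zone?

P3, P7 cover every zone at install cost 4 + 2 = 6.
Any cover uses at least 2 sensor positions; among all covering selections none totals below 6.

6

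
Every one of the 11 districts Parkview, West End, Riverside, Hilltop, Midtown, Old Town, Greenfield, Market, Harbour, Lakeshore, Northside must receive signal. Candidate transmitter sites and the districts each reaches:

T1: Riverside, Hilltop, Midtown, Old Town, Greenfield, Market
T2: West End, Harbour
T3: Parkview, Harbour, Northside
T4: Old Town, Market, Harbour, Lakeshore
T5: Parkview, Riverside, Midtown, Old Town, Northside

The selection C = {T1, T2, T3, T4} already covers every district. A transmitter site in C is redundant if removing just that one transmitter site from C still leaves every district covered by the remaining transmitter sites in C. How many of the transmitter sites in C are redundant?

Drop T1: Riverside, Hilltop, Midtown, Greenfield uncovered — not redundant.
Drop T2: West End uncovered — not redundant.
Drop T3: Parkview, Northside uncovered — not redundant.
Drop T4: Lakeshore uncovered — not redundant.
None of the transmitter sites in C is redundant.

0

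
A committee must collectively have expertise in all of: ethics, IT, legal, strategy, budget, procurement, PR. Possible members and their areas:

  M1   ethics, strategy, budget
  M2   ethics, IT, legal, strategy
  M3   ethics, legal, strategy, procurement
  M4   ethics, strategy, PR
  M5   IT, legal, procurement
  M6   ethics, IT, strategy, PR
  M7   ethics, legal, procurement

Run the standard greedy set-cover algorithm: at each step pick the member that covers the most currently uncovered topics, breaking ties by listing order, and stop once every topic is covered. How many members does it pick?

Pick 1: M2 covers 4 new topics (ethics, IT, legal, strategy).
Pick 2: M1 covers 1 new topics (budget).
Pick 3: M3 covers 1 new topics (procurement).
Pick 4: M4 covers 1 new topics (PR).
Greedy uses 4 members. (The true minimum is 3.)

4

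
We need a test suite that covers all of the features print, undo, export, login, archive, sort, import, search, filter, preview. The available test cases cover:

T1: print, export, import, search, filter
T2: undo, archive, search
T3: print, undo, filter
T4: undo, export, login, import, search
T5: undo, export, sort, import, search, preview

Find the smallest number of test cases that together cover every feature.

4

T1, T2, T4, T5 together cover {print, undo, export, login, archive, sort, import, search, filter, preview} — every feature.
No 3 of the 5 test cases cover everything (all 10 triples fall short), so 4 is minimum.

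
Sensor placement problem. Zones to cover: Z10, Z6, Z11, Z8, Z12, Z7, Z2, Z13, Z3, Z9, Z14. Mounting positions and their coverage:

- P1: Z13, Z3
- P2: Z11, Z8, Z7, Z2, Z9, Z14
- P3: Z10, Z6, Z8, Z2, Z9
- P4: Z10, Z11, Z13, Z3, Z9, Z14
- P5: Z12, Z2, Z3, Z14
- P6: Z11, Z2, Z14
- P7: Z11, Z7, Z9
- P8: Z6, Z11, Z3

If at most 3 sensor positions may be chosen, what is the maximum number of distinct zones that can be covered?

10

Choosing P1, P2, P3 covers {Z10, Z6, Z11, Z8, Z7, Z2, Z13, Z3, Z9, Z14} — 10 zones.
No choice of 3 sensor positions does better; here Z12 is left uncovered.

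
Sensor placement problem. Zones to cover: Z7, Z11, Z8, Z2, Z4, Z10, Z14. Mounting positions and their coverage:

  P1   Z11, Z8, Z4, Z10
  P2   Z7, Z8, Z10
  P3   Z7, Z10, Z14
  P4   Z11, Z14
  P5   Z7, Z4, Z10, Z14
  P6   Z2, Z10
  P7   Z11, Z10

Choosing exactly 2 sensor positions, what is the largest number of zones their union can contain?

Choosing P1, P3 covers {Z7, Z11, Z8, Z4, Z10, Z14} — 6 zones.
No choice of 2 sensor positions does better; here Z2 is left uncovered.

6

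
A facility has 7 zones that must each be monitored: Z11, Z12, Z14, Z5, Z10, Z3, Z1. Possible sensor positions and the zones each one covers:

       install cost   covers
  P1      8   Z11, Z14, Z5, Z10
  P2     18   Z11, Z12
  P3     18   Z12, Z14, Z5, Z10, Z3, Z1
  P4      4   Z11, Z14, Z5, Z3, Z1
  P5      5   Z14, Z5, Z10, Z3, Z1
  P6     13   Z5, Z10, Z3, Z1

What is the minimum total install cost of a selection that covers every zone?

P3, P4 cover every zone at install cost 18 + 4 = 22.
Any cover uses at least 2 sensor positions; among all covering selections none totals below 22.
Greedy by coverage-per-install cost would pick P4, P5, P2 for 27 — worse than the optimum 22.

22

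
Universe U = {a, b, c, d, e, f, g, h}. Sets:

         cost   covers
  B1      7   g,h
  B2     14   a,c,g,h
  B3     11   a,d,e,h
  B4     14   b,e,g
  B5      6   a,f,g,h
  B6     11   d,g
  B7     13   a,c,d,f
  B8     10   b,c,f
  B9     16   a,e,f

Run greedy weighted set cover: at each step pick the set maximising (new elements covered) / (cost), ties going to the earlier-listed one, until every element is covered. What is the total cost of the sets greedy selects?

27

Pick 1: B5 adds 4 new (a, f, g, h) at cost 6 (ratio 4/6).
Pick 2: B8 adds 2 new (b, c) at cost 10 (ratio 2/10).
Pick 3: B3 adds 2 new (d, e) at cost 11 (ratio 2/11).
Greedy total cost: 6 + 10 + 11 = 27.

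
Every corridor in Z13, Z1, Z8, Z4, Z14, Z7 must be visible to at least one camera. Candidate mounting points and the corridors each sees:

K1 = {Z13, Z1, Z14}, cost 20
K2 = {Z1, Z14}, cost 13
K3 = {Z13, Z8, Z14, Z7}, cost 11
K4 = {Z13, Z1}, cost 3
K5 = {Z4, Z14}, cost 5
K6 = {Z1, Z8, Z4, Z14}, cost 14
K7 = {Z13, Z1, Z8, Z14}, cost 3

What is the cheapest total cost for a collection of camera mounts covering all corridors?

K3, K4, K5 cover every corridor at cost 11 + 3 + 5 = 19.
Any cover uses at least 2 camera mounts; among all covering selections none totals below 19.

19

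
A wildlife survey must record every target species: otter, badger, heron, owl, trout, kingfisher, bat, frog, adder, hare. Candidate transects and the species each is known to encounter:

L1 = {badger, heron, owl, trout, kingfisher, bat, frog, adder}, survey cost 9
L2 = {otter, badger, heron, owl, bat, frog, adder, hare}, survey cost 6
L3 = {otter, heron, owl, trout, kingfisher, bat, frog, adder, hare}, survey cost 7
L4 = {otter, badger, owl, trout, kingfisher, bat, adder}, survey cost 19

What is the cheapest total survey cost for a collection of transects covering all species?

L2, L3 cover every species at survey cost 6 + 7 = 13.
Any cover uses at least 2 transects; among all covering selections none totals below 13.

13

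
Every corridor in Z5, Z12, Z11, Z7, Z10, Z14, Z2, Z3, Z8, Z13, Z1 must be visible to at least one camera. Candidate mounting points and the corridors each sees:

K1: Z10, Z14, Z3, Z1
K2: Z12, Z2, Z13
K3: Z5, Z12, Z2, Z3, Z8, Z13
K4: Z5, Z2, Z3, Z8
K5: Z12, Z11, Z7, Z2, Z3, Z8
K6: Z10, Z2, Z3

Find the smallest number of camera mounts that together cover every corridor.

3

K1, K3, K5 together cover {Z5, Z12, Z11, Z7, Z10, Z14, Z2, Z3, Z8, Z13, Z1} — every corridor.
No 2 of the 6 camera mounts cover everything (all 15 pairs fall short), so 3 is minimum.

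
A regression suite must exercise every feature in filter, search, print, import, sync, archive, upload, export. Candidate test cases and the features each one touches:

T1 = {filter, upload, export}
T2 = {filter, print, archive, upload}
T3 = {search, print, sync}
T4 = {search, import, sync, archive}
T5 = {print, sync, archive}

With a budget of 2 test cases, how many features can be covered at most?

7

Choosing T1, T4 covers {filter, search, import, sync, archive, upload, export} — 7 features.
No choice of 2 test cases does better; here print is left uncovered.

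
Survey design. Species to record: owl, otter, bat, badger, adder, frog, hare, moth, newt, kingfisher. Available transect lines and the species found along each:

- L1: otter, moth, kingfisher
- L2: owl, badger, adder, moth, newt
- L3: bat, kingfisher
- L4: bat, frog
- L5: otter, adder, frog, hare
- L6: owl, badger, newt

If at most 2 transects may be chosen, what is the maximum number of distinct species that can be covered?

8

Choosing L2, L5 covers {owl, otter, badger, adder, frog, hare, moth, newt} — 8 species.
No choice of 2 transects does better; here bat, kingfisher are left uncovered.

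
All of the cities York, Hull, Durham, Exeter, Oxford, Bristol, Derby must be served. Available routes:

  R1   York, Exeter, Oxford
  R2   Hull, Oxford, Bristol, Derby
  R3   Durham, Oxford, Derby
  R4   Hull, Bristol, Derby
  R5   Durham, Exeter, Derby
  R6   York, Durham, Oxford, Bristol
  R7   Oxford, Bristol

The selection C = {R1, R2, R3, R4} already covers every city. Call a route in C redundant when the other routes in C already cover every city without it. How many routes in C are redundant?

2

Drop R1: York, Exeter uncovered — not redundant.
Drop R2: the rest still cover every city — redundant.
Drop R3: Durham uncovered — not redundant.
Drop R4: the rest still cover every city — redundant.
2 redundant: R2, R4.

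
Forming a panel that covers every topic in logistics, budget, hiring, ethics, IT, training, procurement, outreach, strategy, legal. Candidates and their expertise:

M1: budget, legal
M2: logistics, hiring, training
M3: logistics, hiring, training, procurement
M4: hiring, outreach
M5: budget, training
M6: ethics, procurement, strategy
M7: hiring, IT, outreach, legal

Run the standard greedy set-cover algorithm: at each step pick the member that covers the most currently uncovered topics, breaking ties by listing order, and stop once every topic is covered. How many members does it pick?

Pick 1: M3 covers 4 new topics (logistics, hiring, training, procurement).
Pick 2: M7 covers 3 new topics (IT, outreach, legal).
Pick 3: M6 covers 2 new topics (ethics, strategy).
Pick 4: M1 covers 1 new topics (budget).
Greedy uses 4 members.

4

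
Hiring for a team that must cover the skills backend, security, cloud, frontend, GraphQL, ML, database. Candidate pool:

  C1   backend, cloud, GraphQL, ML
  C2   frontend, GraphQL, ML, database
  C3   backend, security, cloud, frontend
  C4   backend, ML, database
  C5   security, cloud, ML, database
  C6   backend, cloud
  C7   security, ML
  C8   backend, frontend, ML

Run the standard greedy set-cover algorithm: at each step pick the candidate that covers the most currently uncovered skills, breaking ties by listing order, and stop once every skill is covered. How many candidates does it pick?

3

Pick 1: C1 covers 4 new skills (backend, cloud, GraphQL, ML).
Pick 2: C2 covers 2 new skills (frontend, database).
Pick 3: C3 covers 1 new skills (security).
Greedy uses 3 candidates. (The true minimum is 2.)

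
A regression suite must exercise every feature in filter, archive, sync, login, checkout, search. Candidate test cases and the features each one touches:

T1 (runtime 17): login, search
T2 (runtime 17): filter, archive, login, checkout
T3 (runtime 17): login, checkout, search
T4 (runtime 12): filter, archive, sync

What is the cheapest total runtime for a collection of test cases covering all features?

29

T3, T4 cover every feature at runtime 17 + 12 = 29.
Any cover uses at least 2 test cases; among all covering selections none totals below 29.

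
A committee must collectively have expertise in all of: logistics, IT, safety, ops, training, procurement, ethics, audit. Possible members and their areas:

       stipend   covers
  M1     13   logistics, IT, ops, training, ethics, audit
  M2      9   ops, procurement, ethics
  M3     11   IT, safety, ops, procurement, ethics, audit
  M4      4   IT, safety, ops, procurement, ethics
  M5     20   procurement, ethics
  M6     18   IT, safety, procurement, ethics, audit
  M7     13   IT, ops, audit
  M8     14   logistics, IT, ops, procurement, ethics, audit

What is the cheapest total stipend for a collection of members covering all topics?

M1, M4 cover every topic at stipend 13 + 4 = 17.
Any cover uses at least 2 members; among all covering selections none totals below 17.

17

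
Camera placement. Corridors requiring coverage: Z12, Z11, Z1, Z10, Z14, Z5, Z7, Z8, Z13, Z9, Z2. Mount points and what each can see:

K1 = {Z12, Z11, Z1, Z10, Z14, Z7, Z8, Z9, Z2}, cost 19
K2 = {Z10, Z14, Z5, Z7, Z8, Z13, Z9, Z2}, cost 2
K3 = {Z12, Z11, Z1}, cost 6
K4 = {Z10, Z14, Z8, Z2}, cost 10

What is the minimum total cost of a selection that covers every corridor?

K2, K3 cover every corridor at cost 2 + 6 = 8.
Any cover uses at least 2 camera mounts; among all covering selections none totals below 8.

8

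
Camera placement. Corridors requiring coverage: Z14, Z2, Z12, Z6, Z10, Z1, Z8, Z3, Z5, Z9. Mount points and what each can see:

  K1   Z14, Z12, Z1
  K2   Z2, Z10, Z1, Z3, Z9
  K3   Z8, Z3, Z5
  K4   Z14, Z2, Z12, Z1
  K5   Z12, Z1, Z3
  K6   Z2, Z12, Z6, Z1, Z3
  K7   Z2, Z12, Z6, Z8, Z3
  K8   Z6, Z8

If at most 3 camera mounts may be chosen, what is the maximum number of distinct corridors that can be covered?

Choosing K1, K2, K3 covers {Z14, Z2, Z12, Z10, Z1, Z8, Z3, Z5, Z9} — 9 corridors.
No choice of 3 camera mounts does better; here Z6 is left uncovered.

9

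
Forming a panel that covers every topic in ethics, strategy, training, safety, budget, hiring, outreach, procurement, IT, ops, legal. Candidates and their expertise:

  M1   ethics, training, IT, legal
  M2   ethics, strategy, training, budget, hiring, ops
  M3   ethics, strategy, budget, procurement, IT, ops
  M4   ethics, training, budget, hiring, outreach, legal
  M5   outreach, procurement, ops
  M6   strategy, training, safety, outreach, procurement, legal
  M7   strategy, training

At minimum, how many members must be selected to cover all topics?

M1, M2, M6 together cover {ethics, strategy, training, safety, budget, hiring, outreach, procurement, IT, ops, legal} — every topic.
No 2 of the 7 members cover everything (all 21 pairs fall short), so 3 is minimum.

3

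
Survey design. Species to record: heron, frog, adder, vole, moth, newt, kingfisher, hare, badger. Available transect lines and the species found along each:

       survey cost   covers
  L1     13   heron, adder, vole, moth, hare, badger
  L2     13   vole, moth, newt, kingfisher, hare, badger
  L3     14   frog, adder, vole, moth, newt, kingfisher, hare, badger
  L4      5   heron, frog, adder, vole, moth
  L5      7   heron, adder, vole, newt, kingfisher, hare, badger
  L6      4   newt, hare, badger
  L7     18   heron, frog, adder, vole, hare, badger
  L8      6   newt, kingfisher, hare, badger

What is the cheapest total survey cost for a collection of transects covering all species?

L4, L8 cover every species at survey cost 5 + 6 = 11.
Any cover uses at least 2 transects; among all covering selections none totals below 11.

11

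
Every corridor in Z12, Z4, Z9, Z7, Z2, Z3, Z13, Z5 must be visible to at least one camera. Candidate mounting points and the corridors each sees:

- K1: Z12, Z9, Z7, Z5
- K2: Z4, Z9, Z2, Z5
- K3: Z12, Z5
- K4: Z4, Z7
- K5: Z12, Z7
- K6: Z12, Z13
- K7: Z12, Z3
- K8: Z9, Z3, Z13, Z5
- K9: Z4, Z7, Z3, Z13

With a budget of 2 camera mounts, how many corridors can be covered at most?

7

Choosing K1, K9 covers {Z12, Z4, Z9, Z7, Z3, Z13, Z5} — 7 corridors.
No choice of 2 camera mounts does better; here Z2 is left uncovered.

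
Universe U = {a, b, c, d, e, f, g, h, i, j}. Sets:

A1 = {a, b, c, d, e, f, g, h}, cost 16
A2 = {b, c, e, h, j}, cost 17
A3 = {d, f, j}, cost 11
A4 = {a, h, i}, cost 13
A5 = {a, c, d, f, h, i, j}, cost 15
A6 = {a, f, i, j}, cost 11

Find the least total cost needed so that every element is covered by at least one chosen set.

A1, A6 cover every element at cost 16 + 11 = 27.
Any cover uses at least 2 sets; among all covering selections none totals below 27.

27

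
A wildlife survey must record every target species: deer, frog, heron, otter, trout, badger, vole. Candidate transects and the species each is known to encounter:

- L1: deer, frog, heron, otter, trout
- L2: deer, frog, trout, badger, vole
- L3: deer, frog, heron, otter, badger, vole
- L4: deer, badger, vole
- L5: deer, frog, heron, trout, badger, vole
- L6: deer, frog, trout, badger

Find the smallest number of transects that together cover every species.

2

L1, L2 together cover {deer, frog, heron, otter, trout, badger, vole} — every species.
No single transect contains all 7 species, so 2 is optimal.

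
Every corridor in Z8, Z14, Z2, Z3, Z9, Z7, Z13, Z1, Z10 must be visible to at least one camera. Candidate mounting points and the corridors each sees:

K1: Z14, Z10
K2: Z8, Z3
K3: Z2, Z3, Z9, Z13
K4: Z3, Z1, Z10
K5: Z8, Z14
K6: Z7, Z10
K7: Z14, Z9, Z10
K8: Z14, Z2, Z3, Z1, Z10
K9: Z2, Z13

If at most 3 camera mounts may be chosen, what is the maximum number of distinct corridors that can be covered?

Choosing K2, K3, K8 covers {Z8, Z14, Z2, Z3, Z9, Z13, Z1, Z10} — 8 corridors.
No choice of 3 camera mounts does better; here Z7 is left uncovered.

8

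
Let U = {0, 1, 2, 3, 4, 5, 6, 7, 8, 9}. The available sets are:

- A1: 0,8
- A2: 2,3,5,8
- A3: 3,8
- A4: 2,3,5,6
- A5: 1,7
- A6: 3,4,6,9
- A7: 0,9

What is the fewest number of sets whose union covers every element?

A1, A2, A5, A6 together cover {0, 1, 2, 3, 4, 5, 6, 7, 8, 9} — every element.
No 3 of the 7 sets cover everything (all 35 triples fall short), so 4 is minimum.

4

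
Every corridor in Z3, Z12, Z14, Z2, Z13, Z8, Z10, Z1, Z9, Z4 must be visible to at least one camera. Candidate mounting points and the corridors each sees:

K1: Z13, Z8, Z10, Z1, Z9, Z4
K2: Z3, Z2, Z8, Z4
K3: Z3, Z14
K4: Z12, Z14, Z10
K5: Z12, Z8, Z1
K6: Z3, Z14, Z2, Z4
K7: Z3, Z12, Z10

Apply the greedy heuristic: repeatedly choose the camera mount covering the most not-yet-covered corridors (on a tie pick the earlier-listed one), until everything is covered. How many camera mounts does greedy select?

Pick 1: K1 covers 6 new corridors (Z13, Z8, Z10, Z1, Z9, Z4).
Pick 2: K6 covers 3 new corridors (Z3, Z14, Z2).
Pick 3: K4 covers 1 new corridors (Z12).
Greedy uses 3 camera mounts.

3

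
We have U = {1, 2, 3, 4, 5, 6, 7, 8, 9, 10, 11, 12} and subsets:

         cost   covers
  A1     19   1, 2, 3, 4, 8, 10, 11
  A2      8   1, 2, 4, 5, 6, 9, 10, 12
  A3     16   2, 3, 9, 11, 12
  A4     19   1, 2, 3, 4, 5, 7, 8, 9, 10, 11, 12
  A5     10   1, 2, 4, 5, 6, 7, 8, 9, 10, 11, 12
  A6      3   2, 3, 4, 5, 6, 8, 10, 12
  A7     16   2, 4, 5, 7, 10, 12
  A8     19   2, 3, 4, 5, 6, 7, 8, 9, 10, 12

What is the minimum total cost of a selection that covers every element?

A5, A6 cover every element at cost 10 + 3 = 13.
Any cover uses at least 2 sets; among all covering selections none totals below 13.

13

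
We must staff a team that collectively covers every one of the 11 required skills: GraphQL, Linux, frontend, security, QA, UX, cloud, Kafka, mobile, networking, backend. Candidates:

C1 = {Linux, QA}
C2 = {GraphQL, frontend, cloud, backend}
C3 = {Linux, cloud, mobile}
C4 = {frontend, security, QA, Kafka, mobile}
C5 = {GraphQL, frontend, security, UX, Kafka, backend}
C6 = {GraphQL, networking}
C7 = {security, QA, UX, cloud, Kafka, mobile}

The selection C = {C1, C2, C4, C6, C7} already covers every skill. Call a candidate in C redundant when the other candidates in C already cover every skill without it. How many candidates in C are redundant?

Drop C1: Linux uncovered — not redundant.
Drop C2: backend uncovered — not redundant.
Drop C4: the rest still cover every skill — redundant.
Drop C6: networking uncovered — not redundant.
Drop C7: UX uncovered — not redundant.
1 redundant: C4.

1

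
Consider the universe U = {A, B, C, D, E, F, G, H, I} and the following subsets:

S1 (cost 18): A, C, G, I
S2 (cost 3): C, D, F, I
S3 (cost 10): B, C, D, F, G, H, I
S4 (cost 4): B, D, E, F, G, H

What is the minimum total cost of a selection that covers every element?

22

S1, S4 cover every element at cost 18 + 4 = 22.
Any cover uses at least 2 sets; among all covering selections none totals below 22.
Greedy by coverage-per-cost would pick S4, S2, S1 for 25 — worse than the optimum 22.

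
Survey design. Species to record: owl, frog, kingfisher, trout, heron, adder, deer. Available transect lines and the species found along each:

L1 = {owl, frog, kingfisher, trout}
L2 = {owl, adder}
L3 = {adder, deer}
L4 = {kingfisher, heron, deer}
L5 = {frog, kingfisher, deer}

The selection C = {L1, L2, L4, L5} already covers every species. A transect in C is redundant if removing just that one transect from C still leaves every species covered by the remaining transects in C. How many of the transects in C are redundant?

Drop L1: trout uncovered — not redundant.
Drop L2: adder uncovered — not redundant.
Drop L4: heron uncovered — not redundant.
Drop L5: the rest still cover every species — redundant.
1 redundant: L5.

1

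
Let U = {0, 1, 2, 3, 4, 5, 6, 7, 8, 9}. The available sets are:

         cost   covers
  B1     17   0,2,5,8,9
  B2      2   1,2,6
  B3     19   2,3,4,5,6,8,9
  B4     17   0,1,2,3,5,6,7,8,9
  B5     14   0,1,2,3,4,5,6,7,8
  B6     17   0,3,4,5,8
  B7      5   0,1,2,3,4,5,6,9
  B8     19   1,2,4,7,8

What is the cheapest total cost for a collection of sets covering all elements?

B5, B7 cover every element at cost 14 + 5 = 19.
Any cover uses at least 2 sets; among all covering selections none totals below 19.

19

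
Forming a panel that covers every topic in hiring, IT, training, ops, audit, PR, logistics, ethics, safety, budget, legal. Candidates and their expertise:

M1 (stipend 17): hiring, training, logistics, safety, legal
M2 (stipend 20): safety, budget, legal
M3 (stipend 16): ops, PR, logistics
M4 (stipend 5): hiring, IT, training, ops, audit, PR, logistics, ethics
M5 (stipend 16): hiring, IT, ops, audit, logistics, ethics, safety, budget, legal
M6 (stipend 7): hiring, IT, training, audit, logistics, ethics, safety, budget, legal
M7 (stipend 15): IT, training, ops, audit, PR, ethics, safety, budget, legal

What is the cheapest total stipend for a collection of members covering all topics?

12

M4, M6 cover every topic at stipend 5 + 7 = 12.
Any cover uses at least 2 members; among all covering selections none totals below 12.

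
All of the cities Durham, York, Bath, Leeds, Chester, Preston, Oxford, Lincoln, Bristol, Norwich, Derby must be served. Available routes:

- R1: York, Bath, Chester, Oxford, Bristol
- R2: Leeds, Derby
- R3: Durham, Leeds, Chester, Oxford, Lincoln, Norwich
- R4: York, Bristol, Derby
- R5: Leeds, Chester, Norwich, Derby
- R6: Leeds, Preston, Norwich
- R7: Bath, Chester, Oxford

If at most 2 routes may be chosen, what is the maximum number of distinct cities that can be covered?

Choosing R1, R3 covers {Durham, York, Bath, Leeds, Chester, Oxford, Lincoln, Bristol, Norwich} — 9 cities.
No choice of 2 routes does better; here Preston, Derby are left uncovered.

9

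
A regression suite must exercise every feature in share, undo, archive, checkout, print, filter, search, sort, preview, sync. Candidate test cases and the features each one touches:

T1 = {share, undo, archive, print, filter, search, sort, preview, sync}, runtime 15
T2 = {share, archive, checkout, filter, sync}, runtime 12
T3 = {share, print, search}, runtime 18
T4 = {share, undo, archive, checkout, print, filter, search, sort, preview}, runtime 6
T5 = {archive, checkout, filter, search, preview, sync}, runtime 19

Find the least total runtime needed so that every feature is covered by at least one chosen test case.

T2, T4 cover every feature at runtime 12 + 6 = 18.
Any cover uses at least 2 test cases; among all covering selections none totals below 18.

18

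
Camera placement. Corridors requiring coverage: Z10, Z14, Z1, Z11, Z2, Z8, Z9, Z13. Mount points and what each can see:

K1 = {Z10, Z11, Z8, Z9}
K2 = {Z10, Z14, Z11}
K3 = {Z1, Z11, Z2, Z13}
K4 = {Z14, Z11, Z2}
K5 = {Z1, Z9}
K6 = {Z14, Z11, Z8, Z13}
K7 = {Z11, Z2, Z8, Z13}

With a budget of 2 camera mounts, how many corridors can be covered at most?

Choosing K1, K3 covers {Z10, Z1, Z11, Z2, Z8, Z9, Z13} — 7 corridors.
No choice of 2 camera mounts does better; here Z14 is left uncovered.

7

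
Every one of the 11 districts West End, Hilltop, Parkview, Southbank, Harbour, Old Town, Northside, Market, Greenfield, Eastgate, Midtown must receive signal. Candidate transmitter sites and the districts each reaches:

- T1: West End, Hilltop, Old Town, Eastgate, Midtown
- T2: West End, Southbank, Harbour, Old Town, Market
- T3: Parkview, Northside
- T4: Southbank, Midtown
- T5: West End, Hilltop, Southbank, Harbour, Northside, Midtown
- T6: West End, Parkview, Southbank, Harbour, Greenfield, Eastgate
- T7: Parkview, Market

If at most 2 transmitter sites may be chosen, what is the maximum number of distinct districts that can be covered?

Choosing T1, T6 covers {West End, Hilltop, Parkview, Southbank, Harbour, Old Town, Greenfield, Eastgate, Midtown} — 9 districts.
No choice of 2 transmitter sites does better; here Northside, Market are left uncovered.

9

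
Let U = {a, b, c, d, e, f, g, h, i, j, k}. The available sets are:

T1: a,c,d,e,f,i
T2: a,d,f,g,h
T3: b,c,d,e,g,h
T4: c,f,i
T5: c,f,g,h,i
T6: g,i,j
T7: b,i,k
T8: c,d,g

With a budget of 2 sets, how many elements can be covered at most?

Choosing T1, T3 covers {a, b, c, d, e, f, g, h, i} — 9 elements.
No choice of 2 sets does better; here j, k are left uncovered.

9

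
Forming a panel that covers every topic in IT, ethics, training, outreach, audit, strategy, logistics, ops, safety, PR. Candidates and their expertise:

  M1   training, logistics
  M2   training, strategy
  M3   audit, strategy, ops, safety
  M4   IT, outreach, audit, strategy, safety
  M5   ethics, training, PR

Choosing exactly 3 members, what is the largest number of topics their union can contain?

Choosing M1, M4, M5 covers {IT, ethics, training, outreach, audit, strategy, logistics, safety, PR} — 9 topics.
No choice of 3 members does better; here ops is left uncovered.

9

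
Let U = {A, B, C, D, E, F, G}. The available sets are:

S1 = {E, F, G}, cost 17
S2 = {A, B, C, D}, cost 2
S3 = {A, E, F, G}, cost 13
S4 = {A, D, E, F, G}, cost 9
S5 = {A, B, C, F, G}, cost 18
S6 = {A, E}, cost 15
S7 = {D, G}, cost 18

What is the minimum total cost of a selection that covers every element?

11

S2, S4 cover every element at cost 2 + 9 = 11.
Any cover uses at least 2 sets; among all covering selections none totals below 11.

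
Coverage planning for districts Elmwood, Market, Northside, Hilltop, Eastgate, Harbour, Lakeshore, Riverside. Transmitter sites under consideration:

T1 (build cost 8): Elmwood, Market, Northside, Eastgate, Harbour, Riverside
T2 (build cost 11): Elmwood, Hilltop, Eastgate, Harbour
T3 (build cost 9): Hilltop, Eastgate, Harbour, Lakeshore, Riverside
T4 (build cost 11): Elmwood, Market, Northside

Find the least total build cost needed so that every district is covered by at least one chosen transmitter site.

T1, T3 cover every district at build cost 8 + 9 = 17.
Any cover uses at least 2 transmitter sites; among all covering selections none totals below 17.

17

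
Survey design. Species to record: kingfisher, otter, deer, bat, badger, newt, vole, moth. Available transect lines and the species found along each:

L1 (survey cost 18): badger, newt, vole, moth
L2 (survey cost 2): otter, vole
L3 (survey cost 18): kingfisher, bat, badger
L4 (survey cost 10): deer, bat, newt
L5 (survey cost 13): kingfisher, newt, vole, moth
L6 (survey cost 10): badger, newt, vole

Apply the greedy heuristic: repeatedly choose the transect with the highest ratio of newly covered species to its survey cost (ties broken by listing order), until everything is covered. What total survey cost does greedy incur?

Pick 1: L2 adds 2 new (otter, vole) at survey cost 2 (ratio 2/2).
Pick 2: L4 adds 3 new (deer, bat, newt) at survey cost 10 (ratio 3/10).
Pick 3: L5 adds 2 new (kingfisher, moth) at survey cost 13 (ratio 2/13).
Pick 4: L6 adds 1 new (badger) at survey cost 10 (ratio 1/10).
Greedy total survey cost: 2 + 10 + 13 + 10 = 35.

35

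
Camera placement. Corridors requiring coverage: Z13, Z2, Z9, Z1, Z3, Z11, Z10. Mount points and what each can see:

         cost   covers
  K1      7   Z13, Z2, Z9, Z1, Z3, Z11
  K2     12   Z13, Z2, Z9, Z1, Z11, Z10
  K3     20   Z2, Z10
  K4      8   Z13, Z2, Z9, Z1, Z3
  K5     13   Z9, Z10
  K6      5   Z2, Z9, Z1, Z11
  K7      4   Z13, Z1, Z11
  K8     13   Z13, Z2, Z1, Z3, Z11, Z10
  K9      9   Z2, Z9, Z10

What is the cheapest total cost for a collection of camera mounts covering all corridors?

K1, K9 cover every corridor at cost 7 + 9 = 16.
Any cover uses at least 2 camera mounts; among all covering selections none totals below 16.

16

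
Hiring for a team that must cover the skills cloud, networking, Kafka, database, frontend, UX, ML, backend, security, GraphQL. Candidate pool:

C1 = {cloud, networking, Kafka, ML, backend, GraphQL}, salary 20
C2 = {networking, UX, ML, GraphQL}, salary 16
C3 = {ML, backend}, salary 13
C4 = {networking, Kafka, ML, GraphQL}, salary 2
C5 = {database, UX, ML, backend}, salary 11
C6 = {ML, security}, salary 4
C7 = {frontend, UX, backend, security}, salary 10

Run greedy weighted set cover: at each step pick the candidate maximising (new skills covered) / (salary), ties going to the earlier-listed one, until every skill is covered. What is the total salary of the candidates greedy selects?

43

Pick 1: C4 adds 4 new (networking, Kafka, ML, GraphQL) at salary 2 (ratio 4/2).
Pick 2: C7 adds 4 new (frontend, UX, backend, security) at salary 10 (ratio 4/10).
Pick 3: C5 adds 1 new (database) at salary 11 (ratio 1/11).
Pick 4: C1 adds 1 new (cloud) at salary 20 (ratio 1/20).
Greedy total salary: 2 + 10 + 11 + 20 = 43. (The true optimum is 41, so greedy overshoots here.)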